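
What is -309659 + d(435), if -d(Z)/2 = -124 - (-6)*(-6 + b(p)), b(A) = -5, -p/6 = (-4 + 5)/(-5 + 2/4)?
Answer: -309279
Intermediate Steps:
p = 4/3 (p = -6*(-4 + 5)/(-5 + 2/4) = -6/(-5 + 2*(¼)) = -6/(-5 + ½) = -6/(-9/2) = -6*(-2)/9 = -6*(-2/9) = 4/3 ≈ 1.3333)
d(Z) = 380 (d(Z) = -2*(-124 - (-6)*(-6 - 5)) = -2*(-124 - (-6)*(-11)) = -2*(-124 - 1*66) = -2*(-124 - 66) = -2*(-190) = 380)
-309659 + d(435) = -309659 + 380 = -309279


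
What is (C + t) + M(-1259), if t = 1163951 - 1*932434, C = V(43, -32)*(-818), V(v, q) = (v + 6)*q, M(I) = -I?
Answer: 1515400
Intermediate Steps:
V(v, q) = q*(6 + v) (V(v, q) = (6 + v)*q = q*(6 + v))
C = 1282624 (C = -32*(6 + 43)*(-818) = -32*49*(-818) = -1568*(-818) = 1282624)
t = 231517 (t = 1163951 - 932434 = 231517)
(C + t) + M(-1259) = (1282624 + 231517) - 1*(-1259) = 1514141 + 1259 = 1515400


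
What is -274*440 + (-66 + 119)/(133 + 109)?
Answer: -29175467/242 ≈ -1.2056e+5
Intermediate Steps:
-274*440 + (-66 + 119)/(133 + 109) = -120560 + 53/242 = -29175467/242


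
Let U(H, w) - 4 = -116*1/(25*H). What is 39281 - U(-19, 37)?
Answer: 18656459/475 ≈ 39277.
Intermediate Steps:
U(H, w) = 4 - 116/(25*H) (U(H, w) = 4 - 116*1/(25*H) = 4 - 116/(25*H))
39281 - U(-19, 37) = 39281 - (4 - 116/25/(-19)) = 39281 - (4 - 116/25*(-1/19)) = 39281 - (4 + 116/475) = 39281 - 1*2016/475 = 39281 - 2016/475 = 18656459/475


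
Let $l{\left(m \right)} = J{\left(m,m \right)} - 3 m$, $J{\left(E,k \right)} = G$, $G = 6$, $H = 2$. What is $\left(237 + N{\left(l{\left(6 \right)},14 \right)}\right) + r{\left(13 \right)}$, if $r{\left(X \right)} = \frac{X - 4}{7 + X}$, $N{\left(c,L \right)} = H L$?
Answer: $\frac{5309}{20} \approx 265.45$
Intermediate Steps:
$J{\left(E,k \right)} = 6$
$l{\left(m \right)} = 6 - 3 m$
$N{\left(c,L \right)} = 2 L$
$r{\left(X \right)} = \frac{-4 + X}{7 + X}$
$\left(237 + N{\left(l{\left(6 \right)},14 \right)}\right) + r{\left(13 \right)} = \left(237 + 2 \cdot 14\right) + \frac{-4 + 13}{7 + 13} = \left(237 + 28\right) + \frac{1}{20} \cdot 9 = 265 + \frac{1}{20} \cdot 9 = 265 + \frac{9}{20} = \frac{5309}{20}$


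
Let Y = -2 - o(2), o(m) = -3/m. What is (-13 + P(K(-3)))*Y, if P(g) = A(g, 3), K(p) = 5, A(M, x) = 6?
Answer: 7/2 ≈ 3.5000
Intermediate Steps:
P(g) = 6
Y = -½ (Y = -2 - (-3)/2 = -2 - 1*(-3/2) = -2 + 3/2 = -½ ≈ -0.50000)
(-13 + P(K(-3)))*Y = (-13 + 6)*(-½) = -7*(-½) = 7/2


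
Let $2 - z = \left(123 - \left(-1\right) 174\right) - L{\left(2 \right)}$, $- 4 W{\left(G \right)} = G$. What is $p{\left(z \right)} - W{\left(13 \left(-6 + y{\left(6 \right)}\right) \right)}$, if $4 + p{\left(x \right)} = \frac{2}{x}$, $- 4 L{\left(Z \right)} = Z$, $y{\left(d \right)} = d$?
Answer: $- \frac{2368}{591} \approx -4.0068$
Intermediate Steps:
$L{\left(Z \right)} = - \frac{Z}{4}$
$W{\left(G \right)} = - \frac{G}{4}$
$z = - \frac{591}{2}$ ($z = 2 - \left(\left(123 - \left(-1\right) 174\right) - \left(- \frac{1}{4}\right) 2\right) = 2 - \left(\left(123 - -174\right) - - \frac{1}{2}\right) = 2 - \left(\left(123 + 174\right) + \frac{1}{2}\right) = 2 - \left(297 + \frac{1}{2}\right) = 2 - \frac{595}{2} = - \frac{591}{2} \approx -295.5$)
$p{\left(x \right)} = -4 + \frac{2}{x}$
$p{\left(z \right)} - W{\left(13 \left(-6 + y{\left(6 \right)}\right) \right)} = \left(-4 + \frac{2}{- \frac{591}{2}}\right) - - \frac{13 \left(-6 + 6\right)}{4} = \left(-4 + 2 \left(- \frac{2}{591}\right)\right) - - \frac{13 \cdot 0}{4} = \left(-4 - \frac{4}{591}\right) - \left(- \frac{1}{4}\right) 0 = - \frac{2368}{591} - 0 = - \frac{2368}{591} + 0 = - \frac{2368}{591}$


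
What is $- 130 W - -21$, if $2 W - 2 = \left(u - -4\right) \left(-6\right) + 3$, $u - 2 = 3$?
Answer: $3206$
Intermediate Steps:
$u = 5$ ($u = 2 + 3 = 5$)
$W = - \frac{49}{2}$ ($W = 1 + \frac{\left(5 - -4\right) \left(-6\right) + 3}{2} = 1 + \frac{\left(5 + 4\right) \left(-6\right) + 3}{2} = 1 + \frac{9 \left(-6\right) + 3}{2} = 1 + \frac{-54 + 3}{2} = 1 + \frac{1}{2} \left(-51\right) = 1 - \frac{51}{2} = - \frac{49}{2} \approx -24.5$)
$- 130 W - -21 = \left(-130\right) \left(- \frac{49}{2}\right) - -21 = 3185 + 21 = 3206$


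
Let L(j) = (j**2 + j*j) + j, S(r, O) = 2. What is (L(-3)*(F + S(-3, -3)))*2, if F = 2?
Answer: 120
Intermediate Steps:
L(j) = j + 2*j**2 (L(j) = (j**2 + j**2) + j = 2*j**2 + j = j + 2*j**2)
(L(-3)*(F + S(-3, -3)))*2 = ((-3*(1 + 2*(-3)))*(2 + 2))*2 = (-3*(1 - 6)*4)*2 = (-3*(-5)*4)*2 = (15*4)*2 = 60*2 = 120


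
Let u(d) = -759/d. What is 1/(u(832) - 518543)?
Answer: -832/431428535 ≈ -1.9285e-6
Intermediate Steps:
1/(u(832) - 518543) = 1/(-759/832 - 518543) = 1/(-431428535/832) = -832/431428535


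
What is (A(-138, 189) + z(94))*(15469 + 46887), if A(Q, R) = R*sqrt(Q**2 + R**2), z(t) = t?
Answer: 5861464 + 35355852*sqrt(6085) ≈ 2.7638e+9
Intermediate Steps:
(A(-138, 189) + z(94))*(15469 + 46887) = (189*sqrt((-138)**2 + 189**2) + 94)*(15469 + 46887) = (189*sqrt(19044 + 35721) + 94)*62356 = (189*sqrt(54765) + 94)*62356 = (189*(3*sqrt(6085)) + 94)*62356 = (567*sqrt(6085) + 94)*62356 = (94 + 567*sqrt(6085))*62356 = 5861464 + 35355852*sqrt(6085)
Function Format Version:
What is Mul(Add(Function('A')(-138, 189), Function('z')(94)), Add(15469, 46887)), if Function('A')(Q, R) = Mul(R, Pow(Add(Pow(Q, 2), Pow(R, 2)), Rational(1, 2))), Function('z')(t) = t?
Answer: Add(5861464, Mul(35355852, Pow(6085, Rational(1, 2)))) ≈ 2.7638e+9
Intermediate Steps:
Mul(Add(Function('A')(-138, 189), Function('z')(94)), Add(15469, 46887)) = Mul(Add(Mul(189, Pow(Add(Pow(-138, 2), Pow(189, 2)), Rational(1, 2))), 94), Add(15469, 46887)) = Mul(Add(Mul(189, Pow(Add(19044, 35721), Rational(1, 2))), 94), 62356) = Mul(Add(Mul(189, Pow(54765, Rational(1, 2))), 94), 62356) = Mul(Add(Mul(189, Mul(3, Pow(6085, Rational(1, 2)))), 94), 62356) = Mul(Add(Mul(567, Pow(6085, Rational(1, 2))), 94), 62356) = Mul(Add(94, Mul(567, Pow(6085, Rational(1, 2)))), 62356) = Add(5861464, Mul(35355852, Pow(6085, Rational(1, 2))))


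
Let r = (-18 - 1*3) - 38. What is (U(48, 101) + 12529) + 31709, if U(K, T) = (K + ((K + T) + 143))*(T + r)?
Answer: 58518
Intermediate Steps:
r = -59 (r = (-18 - 3) - 38 = -21 - 38 = -59)
U(K, T) = (-59 + T)*(143 + T + 2*K) (U(K, T) = (K + ((K + T) + 143))*(T - 59) = (K + (143 + K + T))*(-59 + T) = (143 + T + 2*K)*(-59 + T) = (-59 + T)*(143 + T + 2*K))
(U(48, 101) + 12529) + 31709 = ((-8437 + 101² - 118*48 + 84*101 + 2*48*101) + 12529) + 31709 = ((-8437 + 10201 - 5664 + 8484 + 9696) + 12529) + 31709 = (14280 + 12529) + 31709 = 26809 + 31709 = 58518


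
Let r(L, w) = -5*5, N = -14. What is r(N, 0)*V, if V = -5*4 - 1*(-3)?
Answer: 425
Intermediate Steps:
r(L, w) = -25
V = -17 (V = -20 + 3 = -17)
r(N, 0)*V = -25*(-17) = 425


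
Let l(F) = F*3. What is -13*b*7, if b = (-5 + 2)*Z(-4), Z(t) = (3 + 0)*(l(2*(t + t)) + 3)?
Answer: -36855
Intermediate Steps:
l(F) = 3*F
Z(t) = 9 + 36*t (Z(t) = (3 + 0)*(3*(2*(t + t)) + 3) = 3*(3*(2*(2*t)) + 3) = 3*(3*(4*t) + 3) = 3*(12*t + 3) = 3*(3 + 12*t) = 9 + 36*t)
b = 405 (b = (-5 + 2)*(9 + 36*(-4)) = -3*(9 - 144) = -3*(-135) = 405)
-13*b*7 = -13*405*7 = -5265*7 = -36855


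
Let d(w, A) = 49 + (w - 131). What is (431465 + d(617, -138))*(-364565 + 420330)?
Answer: 24090480000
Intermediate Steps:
d(w, A) = -82 + w (d(w, A) = 49 + (-131 + w) = -82 + w)
(431465 + d(617, -138))*(-364565 + 420330) = (431465 + (-82 + 617))*(-364565 + 420330) = (431465 + 535)*55765 = 432000*55765 = 24090480000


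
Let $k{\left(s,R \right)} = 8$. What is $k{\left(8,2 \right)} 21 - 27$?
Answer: $141$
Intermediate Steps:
$k{\left(8,2 \right)} 21 - 27 = 8 \cdot 21 - 27 = 168 - 27 = 141$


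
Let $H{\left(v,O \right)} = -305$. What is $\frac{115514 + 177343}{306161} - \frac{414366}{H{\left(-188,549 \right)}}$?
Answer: $\frac{126952030311}{93379105} \approx 1359.5$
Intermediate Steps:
$\frac{115514 + 177343}{306161} - \frac{414366}{H{\left(-188,549 \right)}} = \frac{115514 + 177343}{306161} - \frac{414366}{-305} = 292857 \cdot \frac{1}{306161} - - \frac{414366}{305} = \frac{292857}{306161} + \frac{414366}{305} = \frac{126952030311}{93379105}$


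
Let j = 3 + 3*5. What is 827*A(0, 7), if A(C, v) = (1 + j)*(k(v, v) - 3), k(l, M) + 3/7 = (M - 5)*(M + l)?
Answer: 2702636/7 ≈ 3.8609e+5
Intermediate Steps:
k(l, M) = -3/7 + (-5 + M)*(M + l) (k(l, M) = -3/7 + (M - 5)*(M + l) = -3/7 + (-5 + M)*(M + l))
j = 18 (j = 3 + 15 = 18)
A(C, v) = -456/7 - 190*v + 38*v**2 (A(C, v) = (1 + 18)*((-3/7 + v**2 - 5*v - 5*v + v*v) - 3) = 19*((-3/7 + v**2 - 5*v - 5*v + v**2) - 3) = 19*((-3/7 - 10*v + 2*v**2) - 3) = 19*(-24/7 - 10*v + 2*v**2) = -456/7 - 190*v + 38*v**2)
827*A(0, 7) = 827*(-456/7 - 190*7 + 38*7**2) = 827*(-456/7 - 1330 + 38*49) = 827*(-456/7 - 1330 + 1862) = 827*(3268/7) = 2702636/7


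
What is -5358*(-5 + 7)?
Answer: -10716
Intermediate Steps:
-5358*(-5 + 7) = -10716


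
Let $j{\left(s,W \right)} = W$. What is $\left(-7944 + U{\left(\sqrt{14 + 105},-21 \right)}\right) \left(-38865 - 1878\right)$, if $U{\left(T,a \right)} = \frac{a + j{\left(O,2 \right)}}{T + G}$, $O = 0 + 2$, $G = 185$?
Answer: $\frac{11038972753197}{34106} - \frac{774117 \sqrt{119}}{34106} \approx 3.2367 \cdot 10^{8}$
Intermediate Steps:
$O = 2$
$U{\left(T,a \right)} = \frac{2 + a}{185 + T}$ ($U{\left(T,a \right)} = \frac{a + 2}{T + 185} = \frac{2 + a}{185 + T}$)
$\left(-7944 + U{\left(\sqrt{14 + 105},-21 \right)}\right) \left(-38865 - 1878\right) = \left(-7944 + \frac{2 - 21}{185 + \sqrt{14 + 105}}\right) \left(-38865 - 1878\right) = \left(-7944 + \frac{1}{185 + \sqrt{119}} \left(-19\right)\right) \left(-40743\right) = \left(-7944 - \frac{19}{185 + \sqrt{119}}\right) \left(-40743\right) = 323662392 + \frac{774117}{185 + \sqrt{119}}$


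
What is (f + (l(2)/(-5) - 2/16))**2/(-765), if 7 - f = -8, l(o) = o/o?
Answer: -344569/1224000 ≈ -0.28151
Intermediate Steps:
l(o) = 1
f = 15 (f = 7 - 1*(-8) = 7 + 8 = 15)
(f + (l(2)/(-5) - 2/16))**2/(-765) = (15 + (1/(-5) - 2/16))**2/(-765) = (15 + (1*(-1/5) - 2*1/16))**2*(-1/765) = (15 + (-1/5 - 1/8))**2*(-1/765) = (15 - 13/40)**2*(-1/765) = (587/40)**2*(-1/765) = (344569/1600)*(-1/765) = -344569/1224000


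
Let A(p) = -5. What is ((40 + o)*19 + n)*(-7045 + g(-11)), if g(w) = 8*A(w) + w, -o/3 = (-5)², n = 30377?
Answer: -210836352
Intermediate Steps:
o = -75 (o = -3*(-5)² = -3*25 = -75)
g(w) = -40 + w (g(w) = 8*(-5) + w = -40 + w)
((40 + o)*19 + n)*(-7045 + g(-11)) = ((40 - 75)*19 + 30377)*(-7045 + (-40 - 11)) = (-35*19 + 30377)*(-7045 - 51) = (-665 + 30377)*(-7096) = 29712*(-7096) = -210836352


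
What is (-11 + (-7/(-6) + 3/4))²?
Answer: 11881/144 ≈ 82.507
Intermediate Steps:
(-11 + (-7/(-6) + 3/4))² = (-11 + (-7*(-⅙) + 3*(¼)))² = (-11 + (7/6 + ¾))² = (-11 + 23/12)² = (-109/12)² = 11881/144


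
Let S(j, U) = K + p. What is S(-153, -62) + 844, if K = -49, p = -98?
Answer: 697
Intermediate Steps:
S(j, U) = -147 (S(j, U) = -49 - 98 = -147)
S(-153, -62) + 844 = -147 + 844 = 697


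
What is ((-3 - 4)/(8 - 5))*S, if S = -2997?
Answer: 6993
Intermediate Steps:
((-3 - 4)/(8 - 5))*S = ((-3 - 4)/(8 - 5))*(-2997) = -7/3*(-2997) = 6993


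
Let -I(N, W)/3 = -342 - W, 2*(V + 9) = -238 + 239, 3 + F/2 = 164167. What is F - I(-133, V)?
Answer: 654655/2 ≈ 3.2733e+5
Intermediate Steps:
F = 328328 (F = -6 + 2*164167 = -6 + 328334 = 328328)
V = -17/2 (V = -9 + (-238 + 239)/2 = -9 + (½)*1 = -9 + ½ = -17/2 ≈ -8.5000)
I(N, W) = 1026 + 3*W (I(N, W) = -3*(-342 - W) = 1026 + 3*W)
F - I(-133, V) = 328328 - (1026 + 3*(-17/2)) = 328328 - (1026 - 51/2) = 328328 - 1*2001/2 = 328328 - 2001/2 = 654655/2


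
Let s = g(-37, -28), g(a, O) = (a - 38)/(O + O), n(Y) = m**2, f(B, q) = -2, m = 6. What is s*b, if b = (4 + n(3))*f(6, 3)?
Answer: -750/7 ≈ -107.14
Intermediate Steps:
n(Y) = 36 (n(Y) = 6**2 = 36)
b = -80 (b = (4 + 36)*(-2) = 40*(-2) = -80)
g(a, O) = (-38 + a)/(2*O) (g(a, O) = (-38 + a)/((2*O)) = (-38 + a)*(1/(2*O)) = (-38 + a)/(2*O))
s = 75/56 (s = (1/2)*(-38 - 37)/(-28) = (1/2)*(-1/28)*(-75) = 75/56 ≈ 1.3393)
s*b = (75/56)*(-80) = -750/7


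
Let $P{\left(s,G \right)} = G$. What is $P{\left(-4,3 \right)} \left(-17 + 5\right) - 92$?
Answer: $-128$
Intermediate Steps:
$P{\left(-4,3 \right)} \left(-17 + 5\right) - 92 = 3 \left(-17 + 5\right) - 92 = 3 \left(-12\right) - 92 = -36 - 92 = -128$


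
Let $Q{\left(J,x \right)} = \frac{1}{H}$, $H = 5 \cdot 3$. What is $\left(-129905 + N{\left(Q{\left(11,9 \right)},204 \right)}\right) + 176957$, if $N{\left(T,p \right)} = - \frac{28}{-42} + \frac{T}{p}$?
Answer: $\frac{143981161}{3060} \approx 47053.0$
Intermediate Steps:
$H = 15$
$Q{\left(J,x \right)} = \frac{1}{15}$
$N{\left(T,p \right)} = \frac{2}{3} + \frac{T}{p}$ ($N{\left(T,p \right)} = \left(-28\right) \left(- \frac{1}{42}\right) + \frac{T}{p} = \frac{2}{3} + \frac{T}{p}$)
$\left(-129905 + N{\left(Q{\left(11,9 \right)},204 \right)}\right) + 176957 = \left(-129905 + \left(\frac{2}{3} + \frac{1}{15 \cdot 204}\right)\right) + 176957 = \left(-129905 + \left(\frac{2}{3} + \frac{1}{15} \cdot \frac{1}{204}\right)\right) + 176957 = \left(-129905 + \left(\frac{2}{3} + \frac{1}{3060}\right)\right) + 176957 = \left(-129905 + \frac{2041}{3060}\right) + 176957 = - \frac{397507259}{3060} + 176957 = \frac{143981161}{3060}$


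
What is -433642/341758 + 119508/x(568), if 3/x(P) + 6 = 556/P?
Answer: -2426759322677/12132409 ≈ -2.0002e+5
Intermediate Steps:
x(P) = 3/(-6 + 556/P)
-433642/341758 + 119508/x(568) = -433642/341758 + 119508/((-3*568/(-556 + 6*568))) = -433642*1/341758 + 119508/((-3*568/(-556 + 3408))) = -216821/170879 + 119508/((-3*568/2852)) = -216821/170879 + 119508/((-3*568*1/2852)) = -216821/170879 + 119508/(-426/713) = -216821/170879 + 119508*(-713/426) = -216821/170879 - 14201534/71 = -2426759322677/12132409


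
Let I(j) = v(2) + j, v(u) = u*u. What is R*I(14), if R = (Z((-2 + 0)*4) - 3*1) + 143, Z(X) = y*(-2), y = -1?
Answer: 2556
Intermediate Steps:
v(u) = u²
I(j) = 4 + j (I(j) = 2² + j = 4 + j)
Z(X) = 2 (Z(X) = -1*(-2) = 2)
R = 142 (R = (2 - 3*1) + 143 = (2 - 3) + 143 = -1 + 143 = 142)
R*I(14) = 142*(4 + 14) = 142*18 = 2556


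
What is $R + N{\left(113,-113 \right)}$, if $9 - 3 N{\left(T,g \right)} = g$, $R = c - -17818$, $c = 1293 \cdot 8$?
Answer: $\frac{84608}{3} \approx 28203.0$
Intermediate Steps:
$c = 10344$
$R = 28162$ ($R = 10344 - -17818 = 10344 + 17818 = 28162$)
$N{\left(T,g \right)} = 3 - \frac{g}{3}$
$R + N{\left(113,-113 \right)} = 28162 + \left(3 - - \frac{113}{3}\right) = 28162 + \left(3 + \frac{113}{3}\right) = 28162 + \frac{122}{3} = \frac{84608}{3}$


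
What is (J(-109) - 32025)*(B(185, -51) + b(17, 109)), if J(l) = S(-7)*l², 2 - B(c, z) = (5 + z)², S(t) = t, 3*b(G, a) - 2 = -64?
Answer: 737689568/3 ≈ 2.4590e+8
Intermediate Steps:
b(G, a) = -62/3 (b(G, a) = ⅔ + (⅓)*(-64) = ⅔ - 64/3 = -62/3)
B(c, z) = 2 - (5 + z)²
J(l) = -7*l²
(J(-109) - 32025)*(B(185, -51) + b(17, 109)) = (-7*(-109)² - 32025)*((2 - (5 - 51)²) - 62/3) = (-7*11881 - 32025)*((2 - 1*(-46)²) - 62/3) = (-83167 - 32025)*((2 - 1*2116) - 62/3) = -115192*((2 - 2116) - 62/3) = -115192*(-2114 - 62/3) = -115192*(-6404/3) = 737689568/3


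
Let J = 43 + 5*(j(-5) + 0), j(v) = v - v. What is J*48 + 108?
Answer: 2172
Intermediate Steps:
j(v) = 0
J = 43 (J = 43 + 5*(0 + 0) = 43 + 5*0 = 43 + 0 = 43)
J*48 + 108 = 43*48 + 108 = 2064 + 108 = 2172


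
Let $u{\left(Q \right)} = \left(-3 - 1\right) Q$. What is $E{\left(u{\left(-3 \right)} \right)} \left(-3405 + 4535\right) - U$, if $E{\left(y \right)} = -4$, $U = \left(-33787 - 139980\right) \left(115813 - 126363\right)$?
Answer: $-1833246370$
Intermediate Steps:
$u{\left(Q \right)} = - 4 Q$
$U = 1833241850$ ($U = \left(-173767\right) \left(-10550\right) = 1833241850$)
$E{\left(u{\left(-3 \right)} \right)} \left(-3405 + 4535\right) - U = - 4 \left(-3405 + 4535\right) - 1833241850 = \left(-4\right) 1130 - 1833241850 = -4520 - 1833241850 = -1833246370$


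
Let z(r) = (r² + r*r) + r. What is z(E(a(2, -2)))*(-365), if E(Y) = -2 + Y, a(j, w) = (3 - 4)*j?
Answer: -10220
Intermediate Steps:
a(j, w) = -j
z(r) = r + 2*r² (z(r) = (r² + r²) + r = 2*r² + r = r + 2*r²)
z(E(a(2, -2)))*(-365) = ((-2 - 1*2)*(1 + 2*(-2 - 1*2)))*(-365) = ((-2 - 2)*(1 + 2*(-2 - 2)))*(-365) = -4*(1 + 2*(-4))*(-365) = -4*(1 - 8)*(-365) = -4*(-7)*(-365) = 28*(-365) = -10220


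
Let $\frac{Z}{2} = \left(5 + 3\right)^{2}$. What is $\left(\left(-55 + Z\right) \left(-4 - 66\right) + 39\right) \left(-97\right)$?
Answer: $491887$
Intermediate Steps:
$Z = 128$ ($Z = 2 \left(5 + 3\right)^{2} = 2 \cdot 8^{2} = 2 \cdot 64 = 128$)
$\left(\left(-55 + Z\right) \left(-4 - 66\right) + 39\right) \left(-97\right) = \left(\left(-55 + 128\right) \left(-4 - 66\right) + 39\right) \left(-97\right) = \left(73 \left(-70\right) + 39\right) \left(-97\right) = \left(-5110 + 39\right) \left(-97\right) = \left(-5071\right) \left(-97\right) = 491887$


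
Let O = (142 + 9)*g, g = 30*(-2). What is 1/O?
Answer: -1/9060 ≈ -0.00011038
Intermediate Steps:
g = -60
O = -9060 (O = (142 + 9)*(-60) = 151*(-60) = -9060)
1/O = 1/(-9060) = -1/9060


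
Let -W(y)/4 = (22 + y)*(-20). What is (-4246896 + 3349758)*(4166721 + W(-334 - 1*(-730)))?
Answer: -3768124039218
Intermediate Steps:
W(y) = 1760 + 80*y (W(y) = -4*(22 + y)*(-20) = -4*(-440 - 20*y) = 1760 + 80*y)
(-4246896 + 3349758)*(4166721 + W(-334 - 1*(-730))) = (-4246896 + 3349758)*(4166721 + (1760 + 80*(-334 - 1*(-730)))) = -897138*(4166721 + (1760 + 80*(-334 + 730))) = -897138*(4166721 + (1760 + 80*396)) = -897138*(4166721 + (1760 + 31680)) = -897138*(4166721 + 33440) = -897138*4200161 = -3768124039218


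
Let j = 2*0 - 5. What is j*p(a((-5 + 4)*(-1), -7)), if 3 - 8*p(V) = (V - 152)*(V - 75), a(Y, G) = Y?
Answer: 55855/8 ≈ 6981.9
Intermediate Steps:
p(V) = 3/8 - (-152 + V)*(-75 + V)/8 (p(V) = 3/8 - (V - 152)*(V - 75)/8 = 3/8 - (-152 + V)*(-75 + V)/8)
j = -5 (j = 0 - 5 = -5)
j*p(a((-5 + 4)*(-1), -7)) = -5*(-11397/8 - (-5 + 4)²/8 + 227*((-5 + 4)*(-1))/8) = -5*(-11397/8 - (-1*(-1))²/8 + 227*(-1*(-1))/8) = -5*(-11397/8 - ⅛*1² + (227/8)*1) = -5*(-11397/8 - ⅛*1 + 227/8) = -5*(-11397/8 - ⅛ + 227/8) = -5*(-11171/8) = 55855/8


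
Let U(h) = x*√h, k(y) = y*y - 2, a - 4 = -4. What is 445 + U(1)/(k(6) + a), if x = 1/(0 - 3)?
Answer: 45389/102 ≈ 444.99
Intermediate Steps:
a = 0 (a = 4 - 4 = 0)
x = -⅓ (x = 1/(-3) = -⅓ ≈ -0.33333)
k(y) = -2 + y² (k(y) = y² - 2 = -2 + y²)
U(h) = -√h/3
445 + U(1)/(k(6) + a) = 445 + (-√1/3)/((-2 + 6²) + 0) = 445 + (-⅓*1)/((-2 + 36) + 0) = 445 - 1/(3*(34 + 0)) = 445 - ⅓/34 = 445 - ⅓*1/34 = 445 - 1/102 = 45389/102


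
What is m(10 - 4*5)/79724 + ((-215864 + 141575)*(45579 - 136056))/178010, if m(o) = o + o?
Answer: 133965136406093/3547917310 ≈ 37759.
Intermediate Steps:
m(o) = 2*o
m(10 - 4*5)/79724 + ((-215864 + 141575)*(45579 - 136056))/178010 = (2*(10 - 4*5))/79724 + ((-215864 + 141575)*(45579 - 136056))/178010 = (2*(10 - 20))*(1/79724) - 74289*(-90477)*(1/178010) = (2*(-10))*(1/79724) + 6721445853*(1/178010) = -20*1/79724 + 6721445853/178010 = -5/19931 + 6721445853/178010 = 133965136406093/3547917310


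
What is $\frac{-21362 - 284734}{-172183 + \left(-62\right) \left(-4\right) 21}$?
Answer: $\frac{306096}{166975} \approx 1.8332$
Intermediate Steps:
$\frac{-21362 - 284734}{-172183 + \left(-62\right) \left(-4\right) 21} = - \frac{306096}{-172183 + 248 \cdot 21} = - \frac{306096}{-172183 + 5208} = - \frac{306096}{-166975} = \left(-306096\right) \left(- \frac{1}{166975}\right) = \frac{306096}{166975}$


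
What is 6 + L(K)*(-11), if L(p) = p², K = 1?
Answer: -5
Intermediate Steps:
6 + L(K)*(-11) = 6 + 1²*(-11) = 6 + 1*(-11) = 6 - 11 = -5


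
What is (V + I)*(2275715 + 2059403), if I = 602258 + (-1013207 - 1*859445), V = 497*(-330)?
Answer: -6218310599672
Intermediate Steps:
V = -164010
I = -1270394 (I = 602258 + (-1013207 - 859445) = 602258 - 1872652 = -1270394)
(V + I)*(2275715 + 2059403) = (-164010 - 1270394)*(2275715 + 2059403) = -1434404*4335118 = -6218310599672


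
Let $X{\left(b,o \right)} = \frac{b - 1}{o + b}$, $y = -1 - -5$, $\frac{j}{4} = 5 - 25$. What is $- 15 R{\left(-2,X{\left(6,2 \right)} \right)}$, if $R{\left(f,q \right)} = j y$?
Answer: $4800$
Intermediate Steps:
$j = -80$ ($j = 4 \left(5 - 25\right) = 4 \left(-20\right) = -80$)
$y = 4$ ($y = -1 + 5 = 4$)
$X{\left(b,o \right)} = \frac{-1 + b}{b + o}$
$R{\left(f,q \right)} = -320$ ($R{\left(f,q \right)} = \left(-80\right) 4 = -320$)
$- 15 R{\left(-2,X{\left(6,2 \right)} \right)} = \left(-15\right) \left(-320\right) = 4800$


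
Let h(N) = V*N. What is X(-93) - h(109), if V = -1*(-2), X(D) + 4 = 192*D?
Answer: -18078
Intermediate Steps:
X(D) = -4 + 192*D
V = 2
h(N) = 2*N
X(-93) - h(109) = (-4 + 192*(-93)) - 2*109 = (-4 - 17856) - 1*218 = -17860 - 218 = -18078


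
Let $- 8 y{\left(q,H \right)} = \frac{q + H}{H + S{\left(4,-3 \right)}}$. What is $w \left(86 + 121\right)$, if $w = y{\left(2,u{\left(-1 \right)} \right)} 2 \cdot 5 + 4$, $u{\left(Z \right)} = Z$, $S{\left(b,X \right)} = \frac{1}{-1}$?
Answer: $\frac{7659}{8} \approx 957.38$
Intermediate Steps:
$S{\left(b,X \right)} = -1$
$y{\left(q,H \right)} = - \frac{H + q}{8 \left(-1 + H\right)}$ ($y{\left(q,H \right)} = - \frac{\left(q + H\right) \frac{1}{H - 1}}{8} = - \frac{\left(H + q\right) \frac{1}{-1 + H}}{8} = - \frac{\frac{1}{-1 + H} \left(H + q\right)}{8} = - \frac{H + q}{8 \left(-1 + H\right)}$)
$w = \frac{37}{8}$ ($w = \frac{\left(-1\right) \left(-1\right) - 2}{8 \left(-1 - 1\right)} 2 \cdot 5 + 4 = \frac{1 - 2}{8 \left(-2\right)} 10 + 4 = \frac{1}{8} \left(- \frac{1}{2}\right) \left(-1\right) 10 + 4 = \frac{1}{16} \cdot 10 + 4 = \frac{5}{8} + 4 = \frac{37}{8} \approx 4.625$)
$w \left(86 + 121\right) = \frac{37 \left(86 + 121\right)}{8} = \frac{37}{8} \cdot 207 = \frac{7659}{8}$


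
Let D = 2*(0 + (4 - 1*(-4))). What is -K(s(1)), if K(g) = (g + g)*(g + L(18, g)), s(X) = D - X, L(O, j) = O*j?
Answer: -8550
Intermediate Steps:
D = 16 (D = 2*(0 + (4 + 4)) = 2*(0 + 8) = 2*8 = 16)
s(X) = 16 - X
K(g) = 38*g**2 (K(g) = (g + g)*(g + 18*g) = (2*g)*(19*g) = 38*g**2)
-K(s(1)) = -38*(16 - 1*1)**2 = -38*(16 - 1)**2 = -38*15**2 = -38*225 = -1*8550 = -8550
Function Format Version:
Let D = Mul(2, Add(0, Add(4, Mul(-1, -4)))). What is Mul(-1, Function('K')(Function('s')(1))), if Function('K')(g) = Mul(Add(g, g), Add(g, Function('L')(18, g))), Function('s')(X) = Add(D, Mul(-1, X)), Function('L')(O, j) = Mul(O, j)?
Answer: -8550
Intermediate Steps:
D = 16 (D = Mul(2, Add(0, Add(4, 4))) = Mul(2, Add(0, 8)) = Mul(2, 8) = 16)
Function('s')(X) = Add(16, Mul(-1, X))
Function('K')(g) = Mul(38, Pow(g, 2)) (Function('K')(g) = Mul(Add(g, g), Add(g, Mul(18, g))) = Mul(Mul(2, g), Mul(19, g)) = Mul(38, Pow(g, 2)))
Mul(-1, Function('K')(Function('s')(1))) = Mul(-1, Mul(38, Pow(Add(16, Mul(-1, 1)), 2))) = Mul(-1, Mul(38, Pow(Add(16, -1), 2))) = Mul(-1, Mul(38, Pow(15, 2))) = Mul(-1, Mul(38, 225)) = Mul(-1, 8550) = -8550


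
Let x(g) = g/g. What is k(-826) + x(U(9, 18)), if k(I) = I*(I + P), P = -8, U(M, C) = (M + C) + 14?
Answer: 688885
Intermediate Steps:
U(M, C) = 14 + C + M (U(M, C) = (C + M) + 14 = 14 + C + M)
k(I) = I*(-8 + I) (k(I) = I*(I - 8) = I*(-8 + I))
x(g) = 1
k(-826) + x(U(9, 18)) = -826*(-8 - 826) + 1 = -826*(-834) + 1 = 688884 + 1 = 688885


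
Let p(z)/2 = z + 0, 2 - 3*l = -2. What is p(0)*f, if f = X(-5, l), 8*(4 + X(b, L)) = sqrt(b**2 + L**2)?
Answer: 0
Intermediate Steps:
l = 4/3 (l = 2/3 - 1/3*(-2) = 2/3 + 2/3 = 4/3 ≈ 1.3333)
X(b, L) = -4 + sqrt(L**2 + b**2)/8 (X(b, L) = -4 + sqrt(b**2 + L**2)/8 = -4 + sqrt(L**2 + b**2)/8)
p(z) = 2*z (p(z) = 2*(z + 0) = 2*z)
f = -4 + sqrt(241)/24 (f = -4 + sqrt((4/3)**2 + (-5)**2)/8 = -4 + sqrt(16/9 + 25)/8 = -4 + sqrt(241/9)/8 = -4 + (sqrt(241)/3)/8 = -4 + sqrt(241)/24 ≈ -3.3532)
p(0)*f = (2*0)*(-4 + sqrt(241)/24) = 0*(-4 + sqrt(241)/24) = 0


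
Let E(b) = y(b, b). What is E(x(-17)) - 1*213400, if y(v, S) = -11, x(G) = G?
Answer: -213411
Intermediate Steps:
E(b) = -11
E(x(-17)) - 1*213400 = -11 - 1*213400 = -11 - 213400 = -213411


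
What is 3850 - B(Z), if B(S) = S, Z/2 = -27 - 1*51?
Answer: 4006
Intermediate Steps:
Z = -156 (Z = 2*(-27 - 1*51) = 2*(-27 - 51) = 2*(-78) = -156)
3850 - B(Z) = 3850 - 1*(-156) = 3850 + 156 = 4006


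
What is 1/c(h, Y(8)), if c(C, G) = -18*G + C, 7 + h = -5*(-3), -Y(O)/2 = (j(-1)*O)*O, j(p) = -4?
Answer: -1/9208 ≈ -0.00010860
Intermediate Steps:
Y(O) = 8*O² (Y(O) = -2*(-4*O)*O = -(-8)*O² = 8*O²)
h = 8 (h = -7 - 5*(-3) = -7 + 15 = 8)
c(C, G) = C - 18*G
1/c(h, Y(8)) = 1/(8 - 144*8²) = 1/(8 - 144*64) = 1/(8 - 18*512) = 1/(8 - 9216) = 1/(-9208) = -1/9208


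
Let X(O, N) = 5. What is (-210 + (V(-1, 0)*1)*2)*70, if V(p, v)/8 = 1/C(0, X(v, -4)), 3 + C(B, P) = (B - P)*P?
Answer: -14740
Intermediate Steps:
C(B, P) = -3 + P*(B - P) (C(B, P) = -3 + (B - P)*P = -3 + P*(B - P))
V(p, v) = -2/7 (V(p, v) = 8/(-3 - 1*5² + 0*5) = 8/(-3 - 1*25 + 0) = 8/(-3 - 25 + 0) = 8/(-28) = 8*(-1/28) = -2/7)
(-210 + (V(-1, 0)*1)*2)*70 = (-210 - 2/7*1*2)*70 = (-210 - 2/7*2)*70 = (-210 - 4/7)*70 = -1474/7*70 = -14740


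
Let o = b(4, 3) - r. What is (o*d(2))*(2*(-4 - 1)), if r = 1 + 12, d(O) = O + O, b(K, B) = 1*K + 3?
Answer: 240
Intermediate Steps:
b(K, B) = 3 + K (b(K, B) = K + 3 = 3 + K)
d(O) = 2*O
r = 13
o = -6 (o = (3 + 4) - 1*13 = 7 - 13 = -6)
(o*d(2))*(2*(-4 - 1)) = (-12*2)*(2*(-4 - 1)) = (-6*4)*(2*(-5)) = -24*(-10) = 240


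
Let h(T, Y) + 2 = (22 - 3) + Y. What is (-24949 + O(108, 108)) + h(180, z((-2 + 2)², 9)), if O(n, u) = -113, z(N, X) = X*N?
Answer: -25045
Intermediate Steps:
z(N, X) = N*X
h(T, Y) = 17 + Y (h(T, Y) = -2 + ((22 - 3) + Y) = -2 + (19 + Y) = 17 + Y)
(-24949 + O(108, 108)) + h(180, z((-2 + 2)², 9)) = (-24949 - 113) + (17 + (-2 + 2)²*9) = -25062 + (17 + 0²*9) = -25062 + (17 + 0*9) = -25062 + (17 + 0) = -25062 + 17 = -25045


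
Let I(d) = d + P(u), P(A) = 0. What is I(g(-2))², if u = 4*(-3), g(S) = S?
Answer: 4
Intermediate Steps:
u = -12
I(d) = d (I(d) = d + 0 = d)
I(g(-2))² = (-2)² = 4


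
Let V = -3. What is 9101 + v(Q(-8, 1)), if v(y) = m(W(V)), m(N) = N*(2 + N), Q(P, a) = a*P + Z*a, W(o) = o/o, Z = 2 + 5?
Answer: 9104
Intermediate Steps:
Z = 7
W(o) = 1
Q(P, a) = 7*a + P*a (Q(P, a) = a*P + 7*a = P*a + 7*a = 7*a + P*a)
v(y) = 3 (v(y) = 1*(2 + 1) = 1*3 = 3)
9101 + v(Q(-8, 1)) = 9101 + 3 = 9104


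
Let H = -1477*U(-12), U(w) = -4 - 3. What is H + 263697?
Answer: 274036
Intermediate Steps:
U(w) = -7
H = 10339 (H = -1477*(-7) = 10339)
H + 263697 = 10339 + 263697 = 274036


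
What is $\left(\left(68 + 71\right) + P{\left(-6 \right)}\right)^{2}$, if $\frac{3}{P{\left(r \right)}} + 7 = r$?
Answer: $\frac{3254416}{169} \approx 19257.0$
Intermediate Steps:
$P{\left(r \right)} = \frac{3}{-7 + r}$
$\left(\left(68 + 71\right) + P{\left(-6 \right)}\right)^{2} = \left(\left(68 + 71\right) + \frac{3}{-7 - 6}\right)^{2} = \left(139 + \frac{3}{-13}\right)^{2} = \left(139 + 3 \left(- \frac{1}{13}\right)\right)^{2} = \left(139 - \frac{3}{13}\right)^{2} = \left(\frac{1804}{13}\right)^{2} = \frac{3254416}{169}$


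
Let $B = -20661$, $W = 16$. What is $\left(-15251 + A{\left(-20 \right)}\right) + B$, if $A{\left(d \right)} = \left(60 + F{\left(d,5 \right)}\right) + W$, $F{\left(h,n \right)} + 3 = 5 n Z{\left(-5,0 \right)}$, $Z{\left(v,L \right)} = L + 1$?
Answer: $-35814$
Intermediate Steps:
$Z{\left(v,L \right)} = 1 + L$
$F{\left(h,n \right)} = -3 + 5 n$ ($F{\left(h,n \right)} = -3 + 5 n \left(1 + 0\right) = -3 + 5 n 1 = -3 + 5 n$)
$A{\left(d \right)} = 98$ ($A{\left(d \right)} = \left(60 + \left(-3 + 5 \cdot 5\right)\right) + 16 = \left(60 + \left(-3 + 25\right)\right) + 16 = \left(60 + 22\right) + 16 = 82 + 16 = 98$)
$\left(-15251 + A{\left(-20 \right)}\right) + B = \left(-15251 + 98\right) - 20661 = -15153 - 20661 = -35814$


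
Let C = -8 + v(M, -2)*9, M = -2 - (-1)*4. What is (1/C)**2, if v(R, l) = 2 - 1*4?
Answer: 1/676 ≈ 0.0014793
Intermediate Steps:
M = 2 (M = -2 - 1*(-4) = -2 + 4 = 2)
v(R, l) = -2 (v(R, l) = 2 - 4 = -2)
C = -26 (C = -8 - 2*9 = -8 - 18 = -26)
(1/C)**2 = (1/(-26))**2 = (-1/26)**2 = 1/676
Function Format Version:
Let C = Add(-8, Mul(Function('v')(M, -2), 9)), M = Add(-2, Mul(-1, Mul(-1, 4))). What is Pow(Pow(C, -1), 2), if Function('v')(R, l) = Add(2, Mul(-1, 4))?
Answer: Rational(1, 676) ≈ 0.0014793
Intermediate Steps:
M = 2 (M = Add(-2, Mul(-1, -4)) = Add(-2, 4) = 2)
Function('v')(R, l) = -2 (Function('v')(R, l) = Add(2, -4) = -2)
C = -26 (C = Add(-8, Mul(-2, 9)) = Add(-8, -18) = -26)
Pow(Pow(C, -1), 2) = Pow(Pow(-26, -1), 2) = Pow(Rational(-1, 26), 2) = Rational(1, 676)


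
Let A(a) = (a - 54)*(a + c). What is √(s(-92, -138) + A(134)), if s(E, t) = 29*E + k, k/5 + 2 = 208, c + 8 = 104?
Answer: 17*√58 ≈ 129.47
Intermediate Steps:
c = 96 (c = -8 + 104 = 96)
A(a) = (-54 + a)*(96 + a) (A(a) = (a - 54)*(a + 96) = (-54 + a)*(96 + a))
k = 1030 (k = -10 + 5*208 = -10 + 1040 = 1030)
s(E, t) = 1030 + 29*E (s(E, t) = 29*E + 1030 = 1030 + 29*E)
√(s(-92, -138) + A(134)) = √((1030 + 29*(-92)) + (-5184 + 134² + 42*134)) = √((1030 - 2668) + (-5184 + 17956 + 5628)) = √(-1638 + 18400) = √16762 = 17*√58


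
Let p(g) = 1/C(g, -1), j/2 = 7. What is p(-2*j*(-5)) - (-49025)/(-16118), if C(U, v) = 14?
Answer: -167558/56413 ≈ -2.9702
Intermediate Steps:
j = 14 (j = 2*7 = 14)
p(g) = 1/14
p(-2*j*(-5)) - (-49025)/(-16118) = 1/14 - (-49025)/(-16118) = 1/14 - (-49025)*(-1)/16118 = 1/14 - 1*49025/16118 = 1/14 - 49025/16118 = -167558/56413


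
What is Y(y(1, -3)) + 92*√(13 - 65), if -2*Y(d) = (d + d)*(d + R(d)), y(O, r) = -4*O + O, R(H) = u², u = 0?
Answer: -9 + 184*I*√13 ≈ -9.0 + 663.42*I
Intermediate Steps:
R(H) = 0 (R(H) = 0² = 0)
y(O, r) = -3*O
Y(d) = -d² (Y(d) = -(d + d)*(d + 0)/2 = -2*d*d/2 = -d²)
Y(y(1, -3)) + 92*√(13 - 65) = -(-3*1)² + 92*√(13 - 65) = -1*(-3)² + 92*√(-52) = -1*9 + 92*(2*I*√13) = -9 + 184*I*√13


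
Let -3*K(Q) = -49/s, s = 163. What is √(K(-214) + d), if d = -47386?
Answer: I*√11330963745/489 ≈ 217.68*I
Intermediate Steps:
K(Q) = 49/489 (K(Q) = -(-49)/(3*163) = -⅓*(-49/163) = 49/489)
√(K(-214) + d) = √(49/489 - 47386) = √(-23171705/489) = I*√11330963745/489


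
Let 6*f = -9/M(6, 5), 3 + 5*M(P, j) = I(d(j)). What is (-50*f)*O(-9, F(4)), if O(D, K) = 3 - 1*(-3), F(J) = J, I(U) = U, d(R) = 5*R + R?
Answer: 250/3 ≈ 83.333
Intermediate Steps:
d(R) = 6*R
M(P, j) = -3/5 + 6*j/5 (M(P, j) = -3/5 + (6*j)/5 = -3/5 + 6*j/5)
O(D, K) = 6 (O(D, K) = 3 + 3 = 6)
f = -5/18 (f = (-9/(-3/5 + (6/5)*5))/6 = (-9/(-3/5 + 6))/6 = (-9/27/5)/6 = (-9*5/27)/6 = (1/6)*(-5/3) = -5/18 ≈ -0.27778)
(-50*f)*O(-9, F(4)) = -50*(-5/18)*6 = (125/9)*6 = 250/3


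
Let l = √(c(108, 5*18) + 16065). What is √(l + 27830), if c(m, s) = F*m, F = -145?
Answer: √(27830 + 9*√5) ≈ 166.88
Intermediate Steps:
c(m, s) = -145*m
l = 9*√5 (l = √(-145*108 + 16065) = √(-15660 + 16065) = √405 = 9*√5 ≈ 20.125)
√(l + 27830) = √(9*√5 + 27830) = √(27830 + 9*√5)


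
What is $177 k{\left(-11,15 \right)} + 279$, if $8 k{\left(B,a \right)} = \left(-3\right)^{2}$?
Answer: $\frac{3825}{8} \approx 478.13$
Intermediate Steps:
$k{\left(B,a \right)} = \frac{9}{8}$ ($k{\left(B,a \right)} = \frac{\left(-3\right)^{2}}{8} = \frac{1}{8} \cdot 9 = \frac{9}{8}$)
$177 k{\left(-11,15 \right)} + 279 = 177 \cdot \frac{9}{8} + 279 = \frac{1593}{8} + 279 = \frac{3825}{8}$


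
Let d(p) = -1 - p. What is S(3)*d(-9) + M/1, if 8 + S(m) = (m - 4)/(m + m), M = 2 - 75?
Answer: -415/3 ≈ -138.33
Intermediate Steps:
M = -73
S(m) = -8 + (-4 + m)/(2*m) (S(m) = -8 + (m - 4)/(m + m) = -8 + (-4 + m)/((2*m)) = -8 + (-4 + m)*(1/(2*m)) = -8 + (-4 + m)/(2*m))
S(3)*d(-9) + M/1 = (-15/2 - 2/3)*(-1 - 1*(-9)) - 73/1 = (-15/2 - 2*1/3)*(-1 + 9) - 73*1 = (-15/2 - 2/3)*8 - 73 = -49/6*8 - 73 = -196/3 - 73 = -415/3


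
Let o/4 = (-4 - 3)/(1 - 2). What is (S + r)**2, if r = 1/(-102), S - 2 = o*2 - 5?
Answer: 29214025/10404 ≈ 2808.0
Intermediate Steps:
o = 28 (o = 4*((-4 - 3)/(1 - 2)) = 4*(-7/(-1)) = 4*(-7*(-1)) = 4*7 = 28)
S = 53 (S = 2 + (28*2 - 5) = 2 + (56 - 5) = 2 + 51 = 53)
r = -1/102 ≈ -0.0098039
(S + r)**2 = (53 - 1/102)**2 = (5405/102)**2 = 29214025/10404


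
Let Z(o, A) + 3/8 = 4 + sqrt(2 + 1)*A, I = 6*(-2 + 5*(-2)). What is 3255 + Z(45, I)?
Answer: 26069/8 - 72*sqrt(3) ≈ 3133.9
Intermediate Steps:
I = -72 (I = 6*(-2 - 10) = 6*(-12) = -72)
Z(o, A) = 29/8 + A*sqrt(3) (Z(o, A) = -3/8 + (4 + sqrt(2 + 1)*A) = -3/8 + (4 + sqrt(3)*A) = -3/8 + (4 + A*sqrt(3)) = 29/8 + A*sqrt(3))
3255 + Z(45, I) = 3255 + (29/8 - 72*sqrt(3)) = 26069/8 - 72*sqrt(3)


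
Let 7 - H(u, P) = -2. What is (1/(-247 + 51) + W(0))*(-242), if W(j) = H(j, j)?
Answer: -213323/98 ≈ -2176.8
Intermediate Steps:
H(u, P) = 9 (H(u, P) = 7 - 1*(-2) = 7 + 2 = 9)
W(j) = 9
(1/(-247 + 51) + W(0))*(-242) = (1/(-247 + 51) + 9)*(-242) = (1/(-196) + 9)*(-242) = (-1/196 + 9)*(-242) = (1763/196)*(-242) = -213323/98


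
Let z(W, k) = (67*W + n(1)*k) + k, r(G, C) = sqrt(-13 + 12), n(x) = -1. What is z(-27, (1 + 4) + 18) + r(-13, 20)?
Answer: -1809 + I ≈ -1809.0 + 1.0*I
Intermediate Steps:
r(G, C) = I (r(G, C) = sqrt(-1) = I)
z(W, k) = 67*W (z(W, k) = (67*W - k) + k = (-k + 67*W) + k = 67*W)
z(-27, (1 + 4) + 18) + r(-13, 20) = 67*(-27) + I = -1809 + I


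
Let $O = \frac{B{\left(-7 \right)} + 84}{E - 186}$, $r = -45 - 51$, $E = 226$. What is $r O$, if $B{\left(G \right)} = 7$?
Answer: $- \frac{1092}{5} \approx -218.4$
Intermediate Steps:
$r = -96$
$O = \frac{91}{40}$ ($O = \frac{7 + 84}{226 - 186} = \frac{91}{40} \approx 2.275$)
$r O = \left(-96\right) \frac{91}{40} = - \frac{1092}{5}$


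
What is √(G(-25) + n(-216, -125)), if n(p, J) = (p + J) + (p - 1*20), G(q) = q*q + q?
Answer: √23 ≈ 4.7958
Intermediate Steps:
G(q) = q + q² (G(q) = q² + q = q + q²)
n(p, J) = -20 + J + 2*p (n(p, J) = (J + p) + (p - 20) = (J + p) + (-20 + p) = -20 + J + 2*p)
√(G(-25) + n(-216, -125)) = √(-25*(1 - 25) + (-20 - 125 + 2*(-216))) = √(-25*(-24) + (-20 - 125 - 432)) = √(600 - 577) = √23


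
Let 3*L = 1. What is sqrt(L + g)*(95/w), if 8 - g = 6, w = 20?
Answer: 19*sqrt(21)/12 ≈ 7.2557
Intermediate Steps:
g = 2 (g = 8 - 1*6 = 8 - 6 = 2)
L = 1/3 (L = (1/3)*1 = 1/3 ≈ 0.33333)
sqrt(L + g)*(95/w) = sqrt(1/3 + 2)*(95/20) = sqrt(7/3)*(95*(1/20)) = (sqrt(21)/3)*(19/4) = 19*sqrt(21)/12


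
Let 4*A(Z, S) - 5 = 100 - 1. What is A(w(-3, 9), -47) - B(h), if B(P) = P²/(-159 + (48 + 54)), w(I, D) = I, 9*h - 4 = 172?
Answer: 151018/4617 ≈ 32.709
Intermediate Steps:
h = 176/9 (h = 4/9 + (⅑)*172 = 4/9 + 172/9 = 176/9 ≈ 19.556)
A(Z, S) = 26 (A(Z, S) = 5/4 + (100 - 1)/4 = 5/4 + (¼)*99 = 5/4 + 99/4 = 26)
B(P) = -P²/57 (B(P) = P²/(-159 + 102) = P²/(-57) = -P²/57)
A(w(-3, 9), -47) - B(h) = 26 - (-1)*(176/9)²/57 = 26 - (-1)*30976/(57*81) = 26 - 1*(-30976/4617) = 26 + 30976/4617 = 151018/4617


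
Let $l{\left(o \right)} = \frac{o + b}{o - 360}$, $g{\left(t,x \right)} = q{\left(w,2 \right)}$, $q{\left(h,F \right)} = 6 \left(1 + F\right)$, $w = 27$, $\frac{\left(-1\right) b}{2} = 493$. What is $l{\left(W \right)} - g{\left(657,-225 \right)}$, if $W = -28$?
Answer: $- \frac{2985}{194} \approx -15.387$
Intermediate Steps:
$b = -986$ ($b = \left(-2\right) 493 = -986$)
$q{\left(h,F \right)} = 6 + 6 F$
$g{\left(t,x \right)} = 18$ ($g{\left(t,x \right)} = 6 + 6 \cdot 2 = 6 + 12 = 18$)
$l{\left(o \right)} = \frac{-986 + o}{-360 + o}$ ($l{\left(o \right)} = \frac{o - 986}{o - 360} = \frac{-986 + o}{-360 + o}$)
$l{\left(W \right)} - g{\left(657,-225 \right)} = \frac{-986 - 28}{-360 - 28} - 18 = \frac{1}{-388} \left(-1014\right) - 18 = \left(- \frac{1}{388}\right) \left(-1014\right) - 18 = \frac{507}{194} - 18 = - \frac{2985}{194}$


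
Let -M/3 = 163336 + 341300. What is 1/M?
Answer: -1/1513908 ≈ -6.6054e-7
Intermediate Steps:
M = -1513908 (M = -3*(163336 + 341300) = -3*504636 = -1513908)
1/M = 1/(-1513908) = -1/1513908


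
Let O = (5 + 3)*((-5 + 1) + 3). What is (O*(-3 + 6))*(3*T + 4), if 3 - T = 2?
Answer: -168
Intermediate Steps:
T = 1 (T = 3 - 1*2 = 3 - 2 = 1)
O = -8 (O = 8*(-4 + 3) = 8*(-1) = -8)
(O*(-3 + 6))*(3*T + 4) = (-8*(-3 + 6))*(3*1 + 4) = (-8*3)*(3 + 4) = -24*7 = -168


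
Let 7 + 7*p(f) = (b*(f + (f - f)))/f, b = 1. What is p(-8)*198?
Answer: -1188/7 ≈ -169.71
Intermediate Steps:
p(f) = -6/7 (p(f) = -1 + ((1*(f + (f - f)))/f)/7 = -1 + ((1*(f + 0))/f)/7 = -1 + ((1*f)/f)/7 = -1 + (f/f)/7 = -1 + (⅐)*1 = -1 + ⅐ = -6/7)
p(-8)*198 = -6/7*198 = -1188/7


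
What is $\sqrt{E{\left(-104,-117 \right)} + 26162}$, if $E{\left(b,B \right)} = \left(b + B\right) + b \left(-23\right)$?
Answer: $\sqrt{28333} \approx 168.32$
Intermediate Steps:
$E{\left(b,B \right)} = B - 22 b$ ($E{\left(b,B \right)} = \left(B + b\right) - 23 b = B - 22 b$)
$\sqrt{E{\left(-104,-117 \right)} + 26162} = \sqrt{\left(-117 - -2288\right) + 26162} = \sqrt{\left(-117 + 2288\right) + 26162} = \sqrt{2171 + 26162} = \sqrt{28333}$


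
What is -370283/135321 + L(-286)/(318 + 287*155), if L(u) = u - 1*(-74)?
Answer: -16618477301/6062786763 ≈ -2.7411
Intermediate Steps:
L(u) = 74 + u (L(u) = u + 74 = 74 + u)
-370283/135321 + L(-286)/(318 + 287*155) = -370283/135321 + (74 - 286)/(318 + 287*155) = -370283*1/135321 - 212/(318 + 44485) = -370283/135321 - 212/44803 = -16618477301/6062786763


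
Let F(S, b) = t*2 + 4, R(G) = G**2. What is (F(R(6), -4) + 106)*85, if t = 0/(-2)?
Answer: 9350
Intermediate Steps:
t = 0 (t = 0*(-1/2) = 0)
F(S, b) = 4 (F(S, b) = 0*2 + 4 = 0 + 4 = 4)
(F(R(6), -4) + 106)*85 = (4 + 106)*85 = 110*85 = 9350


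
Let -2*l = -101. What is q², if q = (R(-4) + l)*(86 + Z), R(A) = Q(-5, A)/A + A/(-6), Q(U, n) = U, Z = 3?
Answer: 3133872361/144 ≈ 2.1763e+7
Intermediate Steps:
l = 101/2 (l = -½*(-101) = 101/2 ≈ 50.500)
R(A) = -5/A - A/6 (R(A) = -5/A + A/(-6) = -5/A + A*(-⅙) = -5/A - A/6)
q = 55981/12 (q = ((-5/(-4) - ⅙*(-4)) + 101/2)*(86 + 3) = ((-5*(-¼) + ⅔) + 101/2)*89 = ((5/4 + ⅔) + 101/2)*89 = (23/12 + 101/2)*89 = (629/12)*89 = 55981/12 ≈ 4665.1)
q² = (55981/12)² = 3133872361/144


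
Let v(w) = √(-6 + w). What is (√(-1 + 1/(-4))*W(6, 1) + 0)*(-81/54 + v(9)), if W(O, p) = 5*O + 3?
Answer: 33*I*√5*(-3 + 2*√3)/4 ≈ 8.5615*I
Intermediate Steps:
W(O, p) = 3 + 5*O
(√(-1 + 1/(-4))*W(6, 1) + 0)*(-81/54 + v(9)) = (√(-1 + 1/(-4))*(3 + 5*6) + 0)*(-81/54 + √(-6 + 9)) = (√(-1 - ¼)*(3 + 30) + 0)*(-81*1/54 + √3) = (√(-5/4)*33 + 0)*(-3/2 + √3) = ((I*√5/2)*33 + 0)*(-3/2 + √3) = (33*I*√5/2 + 0)*(-3/2 + √3) = (33*I*√5/2)*(-3/2 + √3) = 33*I*√5*(-3/2 + √3)/2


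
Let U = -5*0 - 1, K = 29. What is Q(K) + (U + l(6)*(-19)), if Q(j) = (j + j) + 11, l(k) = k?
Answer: -46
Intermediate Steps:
U = -1 (U = 0 - 1 = -1)
Q(j) = 11 + 2*j (Q(j) = 2*j + 11 = 11 + 2*j)
Q(K) + (U + l(6)*(-19)) = (11 + 2*29) + (-1 + 6*(-19)) = (11 + 58) + (-1 - 114) = 69 - 115 = -46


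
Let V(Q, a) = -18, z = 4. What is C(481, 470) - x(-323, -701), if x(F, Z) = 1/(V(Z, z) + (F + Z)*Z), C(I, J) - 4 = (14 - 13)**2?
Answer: 3589029/717806 ≈ 5.0000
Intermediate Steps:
C(I, J) = 5 (C(I, J) = 4 + (14 - 13)**2 = 4 + 1**2 = 4 + 1 = 5)
x(F, Z) = 1/(-18 + Z*(F + Z)) (x(F, Z) = 1/(-18 + (F + Z)*Z) = 1/(-18 + Z*(F + Z)))
C(481, 470) - x(-323, -701) = 5 - 1/(-18 + (-701)**2 - 323*(-701)) = 5 - 1/(-18 + 491401 + 226423) = 5 - 1/717806 = 3589029/717806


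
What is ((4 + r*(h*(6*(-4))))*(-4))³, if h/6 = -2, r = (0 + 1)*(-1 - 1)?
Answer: 11977551872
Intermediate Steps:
r = -2 (r = 1*(-2) = -2)
h = -12 (h = 6*(-2) = -12)
((4 + r*(h*(6*(-4))))*(-4))³ = ((4 - (-24)*6*(-4))*(-4))³ = ((4 - (-24)*(-24))*(-4))³ = ((4 - 2*288)*(-4))³ = ((4 - 576)*(-4))³ = (-572*(-4))³ = 2288³ = 11977551872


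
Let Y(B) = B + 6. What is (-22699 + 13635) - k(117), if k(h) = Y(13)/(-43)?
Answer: -389733/43 ≈ -9063.6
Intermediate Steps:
Y(B) = 6 + B
k(h) = -19/43 (k(h) = (6 + 13)/(-43) = 19*(-1/43) = -19/43)
(-22699 + 13635) - k(117) = (-22699 + 13635) - 1*(-19/43) = -9064 + 19/43 = -389733/43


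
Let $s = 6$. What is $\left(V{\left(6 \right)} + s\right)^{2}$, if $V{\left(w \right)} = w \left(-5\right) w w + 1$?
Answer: $1151329$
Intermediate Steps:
$V{\left(w \right)} = 1 - 5 w^{3}$ ($V{\left(w \right)} = - 5 w w w + 1 = - 5 w^{2} w + 1 = - 5 w^{3} + 1 = 1 - 5 w^{3}$)
$\left(V{\left(6 \right)} + s\right)^{2} = \left(\left(1 - 5 \cdot 6^{3}\right) + 6\right)^{2} = \left(\left(1 - 1080\right) + 6\right)^{2} = \left(-1079 + 6\right)^{2} = \left(-1073\right)^{2} = 1151329$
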